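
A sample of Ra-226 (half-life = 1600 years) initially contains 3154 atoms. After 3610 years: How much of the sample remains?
N = N₀(1/2)^(t/t½) = 660.2 atoms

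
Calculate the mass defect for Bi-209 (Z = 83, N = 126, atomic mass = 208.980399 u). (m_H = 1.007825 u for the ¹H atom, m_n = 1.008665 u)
Δm = Z·m_H + N·m_n − M = 1.761 u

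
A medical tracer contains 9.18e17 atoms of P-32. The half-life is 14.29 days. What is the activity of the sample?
A = λN = 4.453e16 decays/day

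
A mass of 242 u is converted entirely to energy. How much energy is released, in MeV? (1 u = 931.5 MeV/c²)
E = mc² = 2.254e5 MeV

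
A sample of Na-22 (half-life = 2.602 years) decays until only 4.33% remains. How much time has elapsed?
t = t½ × log₂(N₀/N) = 11.79 years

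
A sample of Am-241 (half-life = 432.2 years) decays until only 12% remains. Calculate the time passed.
t = t½ × log₂(N₀/N) = 1322 years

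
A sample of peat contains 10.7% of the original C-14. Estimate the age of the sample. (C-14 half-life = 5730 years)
Age = t½ × log₂(1/ratio) = 18480 years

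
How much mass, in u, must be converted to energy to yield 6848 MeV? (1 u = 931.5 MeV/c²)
m = E/c² = 7.352 u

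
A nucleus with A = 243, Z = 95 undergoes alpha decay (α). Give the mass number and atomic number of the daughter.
Daughter: A = 239, Z = 93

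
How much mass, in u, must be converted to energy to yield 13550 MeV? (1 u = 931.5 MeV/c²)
m = E/c² = 14.55 u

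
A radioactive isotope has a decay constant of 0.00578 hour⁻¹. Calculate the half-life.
t½ = ln(2)/λ = 119.9 hours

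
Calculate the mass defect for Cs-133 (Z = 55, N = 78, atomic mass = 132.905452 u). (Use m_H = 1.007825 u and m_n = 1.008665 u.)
Δm = Z·m_H + N·m_n − M = 1.201 u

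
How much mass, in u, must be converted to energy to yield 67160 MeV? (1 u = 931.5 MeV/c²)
m = E/c² = 72.1 u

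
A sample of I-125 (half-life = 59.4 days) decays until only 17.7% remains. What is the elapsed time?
t = t½ × log₂(N₀/N) = 148.4 days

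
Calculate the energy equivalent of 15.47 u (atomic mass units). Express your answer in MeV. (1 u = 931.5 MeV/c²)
E = mc² = 14410 MeV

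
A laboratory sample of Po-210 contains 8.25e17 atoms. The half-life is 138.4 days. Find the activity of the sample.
A = λN = 4.132e15 decays/day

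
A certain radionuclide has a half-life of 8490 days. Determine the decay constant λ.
λ = ln(2)/t½ = 8.164e-5 day⁻¹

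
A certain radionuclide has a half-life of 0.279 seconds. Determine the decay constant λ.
λ = ln(2)/t½ = 2.484 second⁻¹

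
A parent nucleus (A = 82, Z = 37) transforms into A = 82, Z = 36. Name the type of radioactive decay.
ΔA = 0, ΔZ = -1 ⇒ beta-plus decay (β⁺) or electron capture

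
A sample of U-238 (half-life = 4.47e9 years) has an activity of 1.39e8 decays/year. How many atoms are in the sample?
N = A/λ = 8.964e17 atoms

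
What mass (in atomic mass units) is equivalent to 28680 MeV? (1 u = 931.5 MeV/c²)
m = E/c² = 30.79 u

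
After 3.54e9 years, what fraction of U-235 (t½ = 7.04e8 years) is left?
N/N₀ = (1/2)^(t/t½) = 0.03064 = 3.06%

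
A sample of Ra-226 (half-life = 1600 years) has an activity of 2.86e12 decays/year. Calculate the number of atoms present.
N = A/λ = 6.602e15 atoms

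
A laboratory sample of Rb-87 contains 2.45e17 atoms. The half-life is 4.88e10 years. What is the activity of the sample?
A = λN = 3.48e6 decays/year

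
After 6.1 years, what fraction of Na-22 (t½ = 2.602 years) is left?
N/N₀ = (1/2)^(t/t½) = 0.1969 = 19.7%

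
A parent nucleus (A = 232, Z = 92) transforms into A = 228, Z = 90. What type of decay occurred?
ΔA = -4, ΔZ = -2 ⇒ alpha decay (α)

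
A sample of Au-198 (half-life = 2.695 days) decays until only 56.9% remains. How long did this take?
t = t½ × log₂(N₀/N) = 2.192 days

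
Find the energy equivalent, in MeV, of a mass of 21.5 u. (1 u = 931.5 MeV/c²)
E = mc² = 20030 MeV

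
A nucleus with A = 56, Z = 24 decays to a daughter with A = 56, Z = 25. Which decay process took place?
ΔA = 0, ΔZ = +1 ⇒ beta-minus decay (β⁻)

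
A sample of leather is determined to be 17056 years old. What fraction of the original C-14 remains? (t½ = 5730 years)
N/N₀ = (1/2)^(t/t½) = 0.127 = 12.7%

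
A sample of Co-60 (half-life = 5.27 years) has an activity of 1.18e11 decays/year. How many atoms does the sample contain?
N = A/λ = 8.972e11 atoms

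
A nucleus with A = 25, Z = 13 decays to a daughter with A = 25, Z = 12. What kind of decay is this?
ΔA = 0, ΔZ = -1 ⇒ beta-plus decay (β⁺) or electron capture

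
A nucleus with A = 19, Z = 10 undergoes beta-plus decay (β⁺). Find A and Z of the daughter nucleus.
Daughter: A = 19, Z = 9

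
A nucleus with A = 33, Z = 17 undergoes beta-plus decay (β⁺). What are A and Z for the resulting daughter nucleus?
Daughter: A = 33, Z = 16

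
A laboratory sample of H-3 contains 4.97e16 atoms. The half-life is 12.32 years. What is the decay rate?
A = λN = 2.796e15 decays/year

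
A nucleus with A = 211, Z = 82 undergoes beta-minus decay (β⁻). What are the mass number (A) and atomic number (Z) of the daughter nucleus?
Daughter: A = 211, Z = 83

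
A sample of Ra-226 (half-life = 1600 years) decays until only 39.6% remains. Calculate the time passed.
t = t½ × log₂(N₀/N) = 2138 years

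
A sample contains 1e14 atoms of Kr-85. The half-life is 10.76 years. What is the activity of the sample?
A = λN = 6.442e12 decays/year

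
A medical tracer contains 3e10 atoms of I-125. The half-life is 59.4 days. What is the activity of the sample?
A = λN = 3.501e8 decays/day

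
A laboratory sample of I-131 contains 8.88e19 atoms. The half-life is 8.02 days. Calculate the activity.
A = λN = 7.675e18 decays/day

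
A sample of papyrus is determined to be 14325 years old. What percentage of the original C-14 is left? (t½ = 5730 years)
N/N₀ = (1/2)^(t/t½) = 0.1768 = 17.7%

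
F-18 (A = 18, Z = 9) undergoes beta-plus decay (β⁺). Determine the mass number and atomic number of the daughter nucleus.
Daughter: A = 18, Z = 8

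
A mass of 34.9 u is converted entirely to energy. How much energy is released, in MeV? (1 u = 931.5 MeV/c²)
E = mc² = 32510 MeV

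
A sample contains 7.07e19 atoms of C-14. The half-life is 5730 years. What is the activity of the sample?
A = λN = 8.552e15 decays/year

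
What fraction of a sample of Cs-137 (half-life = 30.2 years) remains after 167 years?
N/N₀ = (1/2)^(t/t½) = 0.02165 = 2.16%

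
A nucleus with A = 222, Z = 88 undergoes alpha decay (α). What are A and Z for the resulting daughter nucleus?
Daughter: A = 218, Z = 86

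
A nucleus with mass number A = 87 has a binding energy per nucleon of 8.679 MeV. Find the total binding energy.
B.E. = 8.679 × 87 = 755.1 MeV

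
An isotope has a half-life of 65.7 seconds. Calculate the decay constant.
λ = ln(2)/t½ = 0.01055 second⁻¹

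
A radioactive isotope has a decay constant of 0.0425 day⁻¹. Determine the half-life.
t½ = ln(2)/λ = 16.31 days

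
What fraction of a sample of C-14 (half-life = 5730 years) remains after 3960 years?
N/N₀ = (1/2)^(t/t½) = 0.6194 = 61.9%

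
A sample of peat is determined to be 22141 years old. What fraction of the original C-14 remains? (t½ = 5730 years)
N/N₀ = (1/2)^(t/t½) = 0.06868 = 6.87%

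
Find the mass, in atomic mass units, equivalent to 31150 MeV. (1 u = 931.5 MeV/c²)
m = E/c² = 33.44 u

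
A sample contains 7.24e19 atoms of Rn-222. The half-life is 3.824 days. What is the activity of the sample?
A = λN = 1.312e19 decays/day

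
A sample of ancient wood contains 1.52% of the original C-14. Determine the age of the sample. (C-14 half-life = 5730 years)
Age = t½ × log₂(1/ratio) = 34610 years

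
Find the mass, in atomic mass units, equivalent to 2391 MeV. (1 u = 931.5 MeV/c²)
m = E/c² = 2.567 u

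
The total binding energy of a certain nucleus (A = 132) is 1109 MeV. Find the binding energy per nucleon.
B.E./A = 1109/132 = 8.402 MeV/nucleon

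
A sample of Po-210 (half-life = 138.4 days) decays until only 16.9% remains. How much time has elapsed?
t = t½ × log₂(N₀/N) = 355 days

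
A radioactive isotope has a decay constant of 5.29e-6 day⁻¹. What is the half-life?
t½ = ln(2)/λ = 1.31e5 days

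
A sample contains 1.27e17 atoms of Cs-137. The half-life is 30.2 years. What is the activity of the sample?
A = λN = 2.915e15 decays/year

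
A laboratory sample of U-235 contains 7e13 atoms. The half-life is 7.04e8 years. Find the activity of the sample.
A = λN = 68920 decays/year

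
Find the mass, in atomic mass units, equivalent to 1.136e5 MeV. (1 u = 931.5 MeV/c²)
m = E/c² = 122 u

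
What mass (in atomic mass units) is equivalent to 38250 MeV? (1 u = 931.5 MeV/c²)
m = E/c² = 41.06 u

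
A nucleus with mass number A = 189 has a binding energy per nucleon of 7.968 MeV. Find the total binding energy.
B.E. = 7.968 × 189 = 1506 MeV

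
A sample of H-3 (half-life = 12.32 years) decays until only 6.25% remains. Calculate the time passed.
t = t½ × log₂(N₀/N) = 49.28 years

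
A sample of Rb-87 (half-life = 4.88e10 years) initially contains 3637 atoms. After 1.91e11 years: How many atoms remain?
N = N₀(1/2)^(t/t½) = 241.3 atoms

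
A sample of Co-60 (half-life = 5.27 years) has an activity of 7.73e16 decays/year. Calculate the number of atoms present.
N = A/λ = 5.877e17 atoms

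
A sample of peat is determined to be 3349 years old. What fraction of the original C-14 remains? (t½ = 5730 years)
N/N₀ = (1/2)^(t/t½) = 0.6669 = 66.7%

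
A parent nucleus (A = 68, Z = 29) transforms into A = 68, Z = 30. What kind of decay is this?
ΔA = 0, ΔZ = +1 ⇒ beta-minus decay (β⁻)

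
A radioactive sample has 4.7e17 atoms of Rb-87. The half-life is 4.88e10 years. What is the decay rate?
A = λN = 6.676e6 decays/year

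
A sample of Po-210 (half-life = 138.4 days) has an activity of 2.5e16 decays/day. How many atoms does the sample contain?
N = A/λ = 4.992e18 atoms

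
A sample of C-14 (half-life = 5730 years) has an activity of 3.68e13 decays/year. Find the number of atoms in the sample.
N = A/λ = 3.042e17 atoms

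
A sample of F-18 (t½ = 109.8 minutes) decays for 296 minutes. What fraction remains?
N/N₀ = (1/2)^(t/t½) = 0.1543 = 15.4%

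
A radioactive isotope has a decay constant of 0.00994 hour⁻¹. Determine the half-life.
t½ = ln(2)/λ = 69.73 hours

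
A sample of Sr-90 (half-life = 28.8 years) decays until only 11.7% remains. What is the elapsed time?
t = t½ × log₂(N₀/N) = 89.15 years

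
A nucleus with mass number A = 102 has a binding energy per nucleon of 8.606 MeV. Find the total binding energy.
B.E. = 8.606 × 102 = 877.8 MeV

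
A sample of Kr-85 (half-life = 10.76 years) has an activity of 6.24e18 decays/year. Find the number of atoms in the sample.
N = A/λ = 9.687e19 atoms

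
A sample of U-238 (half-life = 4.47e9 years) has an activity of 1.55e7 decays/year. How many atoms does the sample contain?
N = A/λ = 9.996e16 atoms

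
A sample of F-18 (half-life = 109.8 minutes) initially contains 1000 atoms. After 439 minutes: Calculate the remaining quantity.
N = N₀(1/2)^(t/t½) = 62.58 atoms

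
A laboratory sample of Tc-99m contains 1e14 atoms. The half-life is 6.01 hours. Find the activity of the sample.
A = λN = 1.153e13 decays/hour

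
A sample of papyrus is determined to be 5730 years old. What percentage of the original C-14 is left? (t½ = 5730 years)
N/N₀ = (1/2)^(t/t½) = 0.5 = 50%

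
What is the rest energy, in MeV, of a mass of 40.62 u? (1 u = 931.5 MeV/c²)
E = mc² = 37840 MeV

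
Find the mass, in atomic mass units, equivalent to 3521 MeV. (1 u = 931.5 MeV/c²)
m = E/c² = 3.78 u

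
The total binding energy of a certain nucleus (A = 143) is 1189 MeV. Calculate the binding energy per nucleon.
B.E./A = 1189/143 = 8.315 MeV/nucleon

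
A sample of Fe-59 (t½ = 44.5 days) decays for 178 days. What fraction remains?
N/N₀ = (1/2)^(t/t½) = 0.0625 = 6.25%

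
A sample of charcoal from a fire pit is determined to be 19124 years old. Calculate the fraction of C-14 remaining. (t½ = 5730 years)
N/N₀ = (1/2)^(t/t½) = 0.09892 = 9.89%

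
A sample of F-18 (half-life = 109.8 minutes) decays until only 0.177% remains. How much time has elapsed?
t = t½ × log₂(N₀/N) = 1004 minutes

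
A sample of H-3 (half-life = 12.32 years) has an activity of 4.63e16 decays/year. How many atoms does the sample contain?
N = A/λ = 8.229e17 atoms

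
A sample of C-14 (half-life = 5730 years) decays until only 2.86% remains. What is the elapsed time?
t = t½ × log₂(N₀/N) = 29380 years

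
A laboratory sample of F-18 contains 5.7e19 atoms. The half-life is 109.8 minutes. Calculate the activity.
A = λN = 3.598e17 decays/minute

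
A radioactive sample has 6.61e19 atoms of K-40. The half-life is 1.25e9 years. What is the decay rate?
A = λN = 3.665e10 decays/year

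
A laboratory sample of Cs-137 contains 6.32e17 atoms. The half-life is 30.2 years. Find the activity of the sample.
A = λN = 1.451e16 decays/year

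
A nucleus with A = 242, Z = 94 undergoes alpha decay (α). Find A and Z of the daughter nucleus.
Daughter: A = 238, Z = 92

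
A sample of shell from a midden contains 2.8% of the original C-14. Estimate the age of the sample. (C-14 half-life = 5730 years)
Age = t½ × log₂(1/ratio) = 29560 years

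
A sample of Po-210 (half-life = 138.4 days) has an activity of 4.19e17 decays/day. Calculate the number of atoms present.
N = A/λ = 8.366e19 atoms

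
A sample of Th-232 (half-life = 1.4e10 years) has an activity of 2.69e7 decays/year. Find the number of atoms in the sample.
N = A/λ = 5.433e17 atoms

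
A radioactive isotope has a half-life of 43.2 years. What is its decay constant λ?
λ = ln(2)/t½ = 0.01605 year⁻¹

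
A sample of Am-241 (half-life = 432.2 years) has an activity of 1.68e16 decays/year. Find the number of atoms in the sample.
N = A/λ = 1.048e19 atoms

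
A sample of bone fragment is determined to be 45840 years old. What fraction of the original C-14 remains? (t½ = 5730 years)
N/N₀ = (1/2)^(t/t½) = 0.003906 = 0.391%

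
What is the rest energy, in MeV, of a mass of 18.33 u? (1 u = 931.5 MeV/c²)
E = mc² = 17070 MeV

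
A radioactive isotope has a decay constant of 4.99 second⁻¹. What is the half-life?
t½ = ln(2)/λ = 0.1389 seconds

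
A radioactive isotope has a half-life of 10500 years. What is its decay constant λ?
λ = ln(2)/t½ = 6.601e-5 year⁻¹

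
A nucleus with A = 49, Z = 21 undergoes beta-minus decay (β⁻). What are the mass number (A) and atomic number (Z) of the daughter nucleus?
Daughter: A = 49, Z = 22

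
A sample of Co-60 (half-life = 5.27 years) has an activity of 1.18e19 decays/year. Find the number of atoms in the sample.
N = A/λ = 8.972e19 atoms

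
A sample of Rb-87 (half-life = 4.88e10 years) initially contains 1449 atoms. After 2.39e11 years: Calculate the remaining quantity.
N = N₀(1/2)^(t/t½) = 48.61 atoms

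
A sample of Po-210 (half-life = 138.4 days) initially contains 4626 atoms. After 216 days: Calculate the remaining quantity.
N = N₀(1/2)^(t/t½) = 1568 atoms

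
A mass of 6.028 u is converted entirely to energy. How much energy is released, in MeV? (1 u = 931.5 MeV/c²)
E = mc² = 5615 MeV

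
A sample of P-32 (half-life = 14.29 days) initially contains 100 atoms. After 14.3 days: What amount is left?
N = N₀(1/2)^(t/t½) = 49.98 atoms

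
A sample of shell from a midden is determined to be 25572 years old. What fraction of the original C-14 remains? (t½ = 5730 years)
N/N₀ = (1/2)^(t/t½) = 0.04535 = 4.53%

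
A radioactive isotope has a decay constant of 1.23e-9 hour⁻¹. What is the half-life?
t½ = ln(2)/λ = 5.635e8 hours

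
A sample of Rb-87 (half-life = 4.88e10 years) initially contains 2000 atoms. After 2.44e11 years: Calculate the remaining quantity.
N = N₀(1/2)^(t/t½) = 62.5 atoms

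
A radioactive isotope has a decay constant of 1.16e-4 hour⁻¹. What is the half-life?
t½ = ln(2)/λ = 5975 hours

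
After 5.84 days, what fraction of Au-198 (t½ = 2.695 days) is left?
N/N₀ = (1/2)^(t/t½) = 0.2227 = 22.3%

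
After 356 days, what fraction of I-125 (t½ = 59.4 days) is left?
N/N₀ = (1/2)^(t/t½) = 0.0157 = 1.57%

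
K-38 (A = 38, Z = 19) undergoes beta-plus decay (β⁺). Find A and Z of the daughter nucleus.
Daughter: A = 38, Z = 18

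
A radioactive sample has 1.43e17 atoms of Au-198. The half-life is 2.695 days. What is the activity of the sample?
A = λN = 3.678e16 decays/day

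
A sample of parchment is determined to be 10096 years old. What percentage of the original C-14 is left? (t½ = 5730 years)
N/N₀ = (1/2)^(t/t½) = 0.2948 = 29.5%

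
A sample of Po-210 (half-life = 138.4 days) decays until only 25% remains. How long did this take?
t = t½ × log₂(N₀/N) = 276.8 days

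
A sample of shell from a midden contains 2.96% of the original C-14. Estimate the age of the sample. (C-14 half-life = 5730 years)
Age = t½ × log₂(1/ratio) = 29100 years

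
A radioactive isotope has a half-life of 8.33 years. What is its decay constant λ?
λ = ln(2)/t½ = 0.08321 year⁻¹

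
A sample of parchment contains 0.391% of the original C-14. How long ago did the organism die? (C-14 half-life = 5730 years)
Age = t½ × log₂(1/ratio) = 45830 years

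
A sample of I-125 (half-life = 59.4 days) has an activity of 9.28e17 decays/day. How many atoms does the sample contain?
N = A/λ = 7.953e19 atoms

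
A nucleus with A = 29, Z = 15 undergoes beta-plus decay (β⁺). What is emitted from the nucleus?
β⁺: positron (e⁺) + neutrino (νₑ)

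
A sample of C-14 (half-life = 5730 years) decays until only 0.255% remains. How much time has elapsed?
t = t½ × log₂(N₀/N) = 49370 years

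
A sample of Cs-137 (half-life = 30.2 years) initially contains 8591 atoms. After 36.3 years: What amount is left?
N = N₀(1/2)^(t/t½) = 3734 atoms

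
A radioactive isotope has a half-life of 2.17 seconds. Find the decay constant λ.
λ = ln(2)/t½ = 0.3194 second⁻¹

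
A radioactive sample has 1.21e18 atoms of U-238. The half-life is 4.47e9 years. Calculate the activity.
A = λN = 1.876e8 decays/year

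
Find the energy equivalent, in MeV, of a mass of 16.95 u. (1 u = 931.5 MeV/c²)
E = mc² = 15790 MeV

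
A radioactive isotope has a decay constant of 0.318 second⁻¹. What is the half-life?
t½ = ln(2)/λ = 2.18 seconds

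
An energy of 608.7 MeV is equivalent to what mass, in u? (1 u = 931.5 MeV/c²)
m = E/c² = 0.6535 u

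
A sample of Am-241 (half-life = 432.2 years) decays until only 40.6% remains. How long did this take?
t = t½ × log₂(N₀/N) = 562.1 years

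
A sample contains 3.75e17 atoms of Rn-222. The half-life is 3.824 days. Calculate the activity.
A = λN = 6.797e16 decays/day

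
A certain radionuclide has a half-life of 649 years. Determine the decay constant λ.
λ = ln(2)/t½ = 0.001068 year⁻¹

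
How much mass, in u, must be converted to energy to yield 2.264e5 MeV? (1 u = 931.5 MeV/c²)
m = E/c² = 243 u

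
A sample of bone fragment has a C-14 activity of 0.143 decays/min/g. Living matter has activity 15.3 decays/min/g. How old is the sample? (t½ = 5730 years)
Age = t½ × log₂(A₀/A) = 38630 years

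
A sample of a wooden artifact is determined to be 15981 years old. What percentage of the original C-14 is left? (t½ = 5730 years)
N/N₀ = (1/2)^(t/t½) = 0.1447 = 14.5%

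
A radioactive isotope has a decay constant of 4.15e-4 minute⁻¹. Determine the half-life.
t½ = ln(2)/λ = 1670 minutes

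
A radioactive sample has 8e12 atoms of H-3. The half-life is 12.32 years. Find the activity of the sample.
A = λN = 4.501e11 decays/year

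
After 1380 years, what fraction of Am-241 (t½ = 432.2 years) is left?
N/N₀ = (1/2)^(t/t½) = 0.1094 = 10.9%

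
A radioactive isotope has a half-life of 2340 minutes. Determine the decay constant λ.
λ = ln(2)/t½ = 2.962e-4 minute⁻¹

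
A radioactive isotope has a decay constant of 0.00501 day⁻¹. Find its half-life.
t½ = ln(2)/λ = 138.4 days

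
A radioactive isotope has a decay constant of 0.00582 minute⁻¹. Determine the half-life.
t½ = ln(2)/λ = 119.1 minutes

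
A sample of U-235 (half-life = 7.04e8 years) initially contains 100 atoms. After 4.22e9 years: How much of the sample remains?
N = N₀(1/2)^(t/t½) = 1.569 atoms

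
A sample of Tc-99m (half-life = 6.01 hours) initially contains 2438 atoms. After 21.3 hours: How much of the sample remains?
N = N₀(1/2)^(t/t½) = 209 atoms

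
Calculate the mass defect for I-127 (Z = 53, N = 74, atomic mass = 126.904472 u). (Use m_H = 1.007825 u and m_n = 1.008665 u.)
Δm = Z·m_H + N·m_n − M = 1.151 u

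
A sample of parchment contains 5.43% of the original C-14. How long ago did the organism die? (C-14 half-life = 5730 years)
Age = t½ × log₂(1/ratio) = 24080 years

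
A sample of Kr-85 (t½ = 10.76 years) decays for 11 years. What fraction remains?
N/N₀ = (1/2)^(t/t½) = 0.4923 = 49.2%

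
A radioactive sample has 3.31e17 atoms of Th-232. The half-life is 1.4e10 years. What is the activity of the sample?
A = λN = 1.639e7 decays/year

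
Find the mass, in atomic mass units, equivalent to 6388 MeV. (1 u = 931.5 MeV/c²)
m = E/c² = 6.858 u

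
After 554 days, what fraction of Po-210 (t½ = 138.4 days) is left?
N/N₀ = (1/2)^(t/t½) = 0.06237 = 6.24%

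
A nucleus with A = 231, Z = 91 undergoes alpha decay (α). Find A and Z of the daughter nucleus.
Daughter: A = 227, Z = 89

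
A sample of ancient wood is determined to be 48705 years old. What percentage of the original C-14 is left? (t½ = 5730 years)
N/N₀ = (1/2)^(t/t½) = 0.002762 = 0.276%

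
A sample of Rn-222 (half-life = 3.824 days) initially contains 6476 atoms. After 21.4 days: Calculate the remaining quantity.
N = N₀(1/2)^(t/t½) = 133.9 atoms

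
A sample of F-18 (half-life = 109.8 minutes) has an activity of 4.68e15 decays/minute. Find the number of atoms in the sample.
N = A/λ = 7.413e17 atoms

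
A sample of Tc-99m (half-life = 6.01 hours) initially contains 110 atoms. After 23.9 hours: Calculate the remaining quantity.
N = N₀(1/2)^(t/t½) = 6.987 atoms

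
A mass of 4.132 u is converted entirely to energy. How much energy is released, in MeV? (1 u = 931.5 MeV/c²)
E = mc² = 3849 MeV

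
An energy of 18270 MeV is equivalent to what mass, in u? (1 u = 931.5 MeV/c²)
m = E/c² = 19.61 u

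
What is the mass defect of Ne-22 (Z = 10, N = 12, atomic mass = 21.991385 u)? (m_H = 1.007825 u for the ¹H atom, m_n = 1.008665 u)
Δm = Z·m_H + N·m_n − M = 0.1908 u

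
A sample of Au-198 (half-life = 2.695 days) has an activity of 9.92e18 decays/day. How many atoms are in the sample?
N = A/λ = 3.857e19 atoms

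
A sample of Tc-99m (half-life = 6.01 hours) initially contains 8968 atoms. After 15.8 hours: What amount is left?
N = N₀(1/2)^(t/t½) = 1450 atoms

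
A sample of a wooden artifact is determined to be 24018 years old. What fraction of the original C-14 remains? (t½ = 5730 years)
N/N₀ = (1/2)^(t/t½) = 0.05473 = 5.47%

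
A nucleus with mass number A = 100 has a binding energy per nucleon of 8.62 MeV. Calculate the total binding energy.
B.E. = 8.62 × 100 = 862 MeV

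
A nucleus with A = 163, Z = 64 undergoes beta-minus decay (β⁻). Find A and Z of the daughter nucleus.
Daughter: A = 163, Z = 65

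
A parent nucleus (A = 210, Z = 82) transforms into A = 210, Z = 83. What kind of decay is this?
ΔA = 0, ΔZ = +1 ⇒ beta-minus decay (β⁻)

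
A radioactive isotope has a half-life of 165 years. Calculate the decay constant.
λ = ln(2)/t½ = 0.004201 year⁻¹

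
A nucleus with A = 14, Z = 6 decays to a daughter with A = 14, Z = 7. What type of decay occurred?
ΔA = 0, ΔZ = +1 ⇒ beta-minus decay (β⁻)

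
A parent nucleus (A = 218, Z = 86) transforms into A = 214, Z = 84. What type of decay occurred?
ΔA = -4, ΔZ = -2 ⇒ alpha decay (α)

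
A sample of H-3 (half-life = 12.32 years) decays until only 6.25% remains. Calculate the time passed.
t = t½ × log₂(N₀/N) = 49.28 years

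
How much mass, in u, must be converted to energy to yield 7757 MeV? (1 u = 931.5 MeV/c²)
m = E/c² = 8.327 u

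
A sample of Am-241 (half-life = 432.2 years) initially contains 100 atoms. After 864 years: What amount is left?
N = N₀(1/2)^(t/t½) = 25.02 atoms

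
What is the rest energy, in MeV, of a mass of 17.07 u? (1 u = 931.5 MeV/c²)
E = mc² = 15900 MeV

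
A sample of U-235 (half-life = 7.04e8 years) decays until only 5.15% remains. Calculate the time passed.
t = t½ × log₂(N₀/N) = 3.013e9 years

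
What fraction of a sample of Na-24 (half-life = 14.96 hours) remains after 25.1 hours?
N/N₀ = (1/2)^(t/t½) = 0.3126 = 31.3%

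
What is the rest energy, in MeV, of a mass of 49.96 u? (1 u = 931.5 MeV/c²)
E = mc² = 46540 MeV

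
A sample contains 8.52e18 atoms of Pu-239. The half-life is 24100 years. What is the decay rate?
A = λN = 2.45e14 decays/year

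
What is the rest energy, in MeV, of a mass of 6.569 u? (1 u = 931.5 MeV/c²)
E = mc² = 6119 MeV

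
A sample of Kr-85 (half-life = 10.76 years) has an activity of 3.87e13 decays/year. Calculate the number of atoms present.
N = A/λ = 6.008e14 atoms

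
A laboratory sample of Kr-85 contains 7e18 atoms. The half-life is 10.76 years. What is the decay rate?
A = λN = 4.509e17 decays/year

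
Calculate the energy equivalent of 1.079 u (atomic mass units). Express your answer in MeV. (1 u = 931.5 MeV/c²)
E = mc² = 1005 MeV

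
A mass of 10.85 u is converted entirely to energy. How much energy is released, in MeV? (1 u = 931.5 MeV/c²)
E = mc² = 10110 MeV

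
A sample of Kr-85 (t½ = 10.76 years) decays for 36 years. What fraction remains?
N/N₀ = (1/2)^(t/t½) = 0.09836 = 9.84%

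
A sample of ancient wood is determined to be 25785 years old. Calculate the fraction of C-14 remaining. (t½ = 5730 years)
N/N₀ = (1/2)^(t/t½) = 0.04419 = 4.42%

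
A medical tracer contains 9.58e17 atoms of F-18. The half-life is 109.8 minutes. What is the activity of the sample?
A = λN = 6.048e15 decays/minute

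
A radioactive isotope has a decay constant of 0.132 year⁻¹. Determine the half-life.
t½ = ln(2)/λ = 5.251 years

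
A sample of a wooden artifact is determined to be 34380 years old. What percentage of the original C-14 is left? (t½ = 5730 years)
N/N₀ = (1/2)^(t/t½) = 0.01562 = 1.56%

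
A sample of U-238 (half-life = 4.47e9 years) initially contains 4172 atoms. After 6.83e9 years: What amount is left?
N = N₀(1/2)^(t/t½) = 1447 atoms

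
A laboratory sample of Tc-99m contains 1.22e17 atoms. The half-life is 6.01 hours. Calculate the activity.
A = λN = 1.407e16 decays/hour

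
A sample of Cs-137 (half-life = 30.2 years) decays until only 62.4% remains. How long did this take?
t = t½ × log₂(N₀/N) = 20.55 years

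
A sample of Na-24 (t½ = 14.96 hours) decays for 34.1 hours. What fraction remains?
N/N₀ = (1/2)^(t/t½) = 0.206 = 20.6%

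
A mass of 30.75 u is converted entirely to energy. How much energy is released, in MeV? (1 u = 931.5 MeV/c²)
E = mc² = 28640 MeV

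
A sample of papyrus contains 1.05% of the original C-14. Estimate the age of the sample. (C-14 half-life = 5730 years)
Age = t½ × log₂(1/ratio) = 37670 years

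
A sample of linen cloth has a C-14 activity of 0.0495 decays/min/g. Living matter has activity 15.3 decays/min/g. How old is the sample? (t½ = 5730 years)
Age = t½ × log₂(A₀/A) = 47400 years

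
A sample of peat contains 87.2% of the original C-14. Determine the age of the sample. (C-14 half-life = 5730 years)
Age = t½ × log₂(1/ratio) = 1132 years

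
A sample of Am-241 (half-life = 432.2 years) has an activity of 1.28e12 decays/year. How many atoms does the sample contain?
N = A/λ = 7.981e14 atoms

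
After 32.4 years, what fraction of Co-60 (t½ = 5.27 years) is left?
N/N₀ = (1/2)^(t/t½) = 0.0141 = 1.41%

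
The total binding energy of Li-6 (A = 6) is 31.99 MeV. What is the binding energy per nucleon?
B.E./A = 31.99/6 = 5.332 MeV/nucleon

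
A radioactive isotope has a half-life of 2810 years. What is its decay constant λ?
λ = ln(2)/t½ = 2.467e-4 year⁻¹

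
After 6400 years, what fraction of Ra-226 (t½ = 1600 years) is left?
N/N₀ = (1/2)^(t/t½) = 0.0625 = 6.25%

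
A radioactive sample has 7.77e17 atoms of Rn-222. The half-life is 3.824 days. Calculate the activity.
A = λN = 1.408e17 decays/day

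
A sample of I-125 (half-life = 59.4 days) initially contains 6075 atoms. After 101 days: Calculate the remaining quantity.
N = N₀(1/2)^(t/t½) = 1869 atoms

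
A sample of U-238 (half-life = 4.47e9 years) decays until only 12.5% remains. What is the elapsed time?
t = t½ × log₂(N₀/N) = 1.341e10 years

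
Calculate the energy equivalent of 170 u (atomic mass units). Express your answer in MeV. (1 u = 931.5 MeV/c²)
E = mc² = 1.584e5 MeV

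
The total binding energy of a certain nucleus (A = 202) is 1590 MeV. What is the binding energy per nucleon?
B.E./A = 1590/202 = 7.871 MeV/nucleon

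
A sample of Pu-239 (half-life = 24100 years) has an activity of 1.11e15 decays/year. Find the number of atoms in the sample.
N = A/λ = 3.859e19 atoms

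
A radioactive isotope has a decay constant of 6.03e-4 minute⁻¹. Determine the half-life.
t½ = ln(2)/λ = 1149 minutes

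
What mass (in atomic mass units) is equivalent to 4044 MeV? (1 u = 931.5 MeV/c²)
m = E/c² = 4.341 u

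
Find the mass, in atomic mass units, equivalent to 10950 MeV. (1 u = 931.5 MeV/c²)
m = E/c² = 11.76 u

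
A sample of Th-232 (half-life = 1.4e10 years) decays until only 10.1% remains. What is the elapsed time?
t = t½ × log₂(N₀/N) = 4.631e10 years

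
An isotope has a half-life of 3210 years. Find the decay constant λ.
λ = ln(2)/t½ = 2.159e-4 year⁻¹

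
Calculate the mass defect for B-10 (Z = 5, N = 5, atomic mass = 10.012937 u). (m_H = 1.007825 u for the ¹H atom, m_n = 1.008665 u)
Δm = Z·m_H + N·m_n − M = 0.06951 u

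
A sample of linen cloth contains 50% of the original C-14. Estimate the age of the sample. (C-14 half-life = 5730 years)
Age = t½ × log₂(1/ratio) = 5730 years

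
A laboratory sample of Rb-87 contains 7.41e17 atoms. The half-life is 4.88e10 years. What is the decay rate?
A = λN = 1.053e7 decays/year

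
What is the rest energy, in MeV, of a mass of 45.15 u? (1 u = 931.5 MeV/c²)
E = mc² = 42060 MeV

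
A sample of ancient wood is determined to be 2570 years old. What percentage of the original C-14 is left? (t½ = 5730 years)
N/N₀ = (1/2)^(t/t½) = 0.7328 = 73.3%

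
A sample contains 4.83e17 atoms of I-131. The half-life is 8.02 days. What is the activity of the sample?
A = λN = 4.174e16 decays/day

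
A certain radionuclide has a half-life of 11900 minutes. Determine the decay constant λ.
λ = ln(2)/t½ = 5.825e-5 minute⁻¹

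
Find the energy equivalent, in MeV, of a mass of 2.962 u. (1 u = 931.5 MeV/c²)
E = mc² = 2759 MeV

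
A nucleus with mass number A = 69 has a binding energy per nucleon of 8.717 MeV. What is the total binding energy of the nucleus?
B.E. = 8.717 × 69 = 601.5 MeV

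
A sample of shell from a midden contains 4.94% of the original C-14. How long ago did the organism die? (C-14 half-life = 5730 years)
Age = t½ × log₂(1/ratio) = 24860 years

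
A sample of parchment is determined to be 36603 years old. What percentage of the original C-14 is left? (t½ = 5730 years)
N/N₀ = (1/2)^(t/t½) = 0.01194 = 1.19%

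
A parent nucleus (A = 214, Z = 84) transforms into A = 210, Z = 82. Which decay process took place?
ΔA = -4, ΔZ = -2 ⇒ alpha decay (α)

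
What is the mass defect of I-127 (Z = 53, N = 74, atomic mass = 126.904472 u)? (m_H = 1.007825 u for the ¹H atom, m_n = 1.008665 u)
Δm = Z·m_H + N·m_n − M = 1.151 u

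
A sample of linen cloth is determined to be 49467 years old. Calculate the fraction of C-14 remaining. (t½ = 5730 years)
N/N₀ = (1/2)^(t/t½) = 0.002519 = 0.252%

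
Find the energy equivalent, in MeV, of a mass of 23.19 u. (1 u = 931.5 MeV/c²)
E = mc² = 21600 MeV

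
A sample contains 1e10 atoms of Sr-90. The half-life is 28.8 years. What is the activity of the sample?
A = λN = 2.407e8 decays/year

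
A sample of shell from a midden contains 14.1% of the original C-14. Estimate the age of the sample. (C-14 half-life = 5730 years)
Age = t½ × log₂(1/ratio) = 16190 years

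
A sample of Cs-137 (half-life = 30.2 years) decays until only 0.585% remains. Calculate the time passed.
t = t½ × log₂(N₀/N) = 224 years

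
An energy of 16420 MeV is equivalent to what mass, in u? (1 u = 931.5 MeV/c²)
m = E/c² = 17.63 u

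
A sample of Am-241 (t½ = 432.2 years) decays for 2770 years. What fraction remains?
N/N₀ = (1/2)^(t/t½) = 0.01177 = 1.18%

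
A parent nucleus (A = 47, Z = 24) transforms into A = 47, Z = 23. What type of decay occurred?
ΔA = 0, ΔZ = -1 ⇒ beta-plus decay (β⁺) or electron capture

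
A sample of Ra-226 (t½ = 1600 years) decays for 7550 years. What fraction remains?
N/N₀ = (1/2)^(t/t½) = 0.03798 = 3.8%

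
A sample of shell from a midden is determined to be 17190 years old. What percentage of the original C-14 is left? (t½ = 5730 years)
N/N₀ = (1/2)^(t/t½) = 0.125 = 12.5%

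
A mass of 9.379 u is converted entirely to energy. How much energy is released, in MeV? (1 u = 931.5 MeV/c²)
E = mc² = 8737 MeV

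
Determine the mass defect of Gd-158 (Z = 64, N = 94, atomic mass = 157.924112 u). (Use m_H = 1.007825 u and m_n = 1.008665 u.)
Δm = Z·m_H + N·m_n − M = 1.391 u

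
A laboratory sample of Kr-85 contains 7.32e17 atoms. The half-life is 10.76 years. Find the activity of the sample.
A = λN = 4.715e16 decays/year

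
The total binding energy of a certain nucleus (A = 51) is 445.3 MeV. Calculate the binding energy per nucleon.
B.E./A = 445.3/51 = 8.731 MeV/nucleon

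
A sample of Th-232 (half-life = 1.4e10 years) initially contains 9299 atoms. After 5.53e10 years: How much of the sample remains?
N = N₀(1/2)^(t/t½) = 601.7 atoms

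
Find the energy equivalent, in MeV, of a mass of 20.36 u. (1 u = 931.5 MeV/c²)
E = mc² = 18970 MeV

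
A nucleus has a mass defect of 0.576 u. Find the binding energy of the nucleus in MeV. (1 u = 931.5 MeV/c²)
B.E. = Δm × 931.5 = 536.5 MeV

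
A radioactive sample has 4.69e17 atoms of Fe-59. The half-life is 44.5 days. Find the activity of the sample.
A = λN = 7.305e15 decays/day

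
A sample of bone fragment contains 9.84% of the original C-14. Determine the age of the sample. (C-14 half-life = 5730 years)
Age = t½ × log₂(1/ratio) = 19170 years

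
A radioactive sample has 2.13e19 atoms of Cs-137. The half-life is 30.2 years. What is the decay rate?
A = λN = 4.889e17 decays/year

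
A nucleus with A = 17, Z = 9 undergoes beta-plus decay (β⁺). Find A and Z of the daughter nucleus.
Daughter: A = 17, Z = 8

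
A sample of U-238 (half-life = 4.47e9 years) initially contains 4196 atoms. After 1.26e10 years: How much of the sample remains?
N = N₀(1/2)^(t/t½) = 594.7 atoms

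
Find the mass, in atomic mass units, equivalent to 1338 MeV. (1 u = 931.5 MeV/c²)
m = E/c² = 1.436 u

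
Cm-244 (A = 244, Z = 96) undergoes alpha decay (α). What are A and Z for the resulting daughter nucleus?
Daughter: A = 240, Z = 94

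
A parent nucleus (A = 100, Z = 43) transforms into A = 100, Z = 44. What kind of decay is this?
ΔA = 0, ΔZ = +1 ⇒ beta-minus decay (β⁻)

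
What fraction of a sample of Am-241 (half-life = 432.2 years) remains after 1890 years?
N/N₀ = (1/2)^(t/t½) = 0.04826 = 4.83%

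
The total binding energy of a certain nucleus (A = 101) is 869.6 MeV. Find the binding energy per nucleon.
B.E./A = 869.6/101 = 8.61 MeV/nucleon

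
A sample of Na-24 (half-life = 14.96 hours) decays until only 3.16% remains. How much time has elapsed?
t = t½ × log₂(N₀/N) = 74.56 hours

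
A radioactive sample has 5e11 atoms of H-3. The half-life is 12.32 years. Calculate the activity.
A = λN = 2.813e10 decays/year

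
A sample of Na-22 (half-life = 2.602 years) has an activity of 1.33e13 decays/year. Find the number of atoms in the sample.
N = A/λ = 4.993e13 atoms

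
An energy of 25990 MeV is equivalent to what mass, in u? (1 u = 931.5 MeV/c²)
m = E/c² = 27.9 u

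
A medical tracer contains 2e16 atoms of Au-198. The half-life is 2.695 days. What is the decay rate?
A = λN = 5.144e15 decays/day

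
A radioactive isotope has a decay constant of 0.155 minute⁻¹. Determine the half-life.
t½ = ln(2)/λ = 4.472 minutes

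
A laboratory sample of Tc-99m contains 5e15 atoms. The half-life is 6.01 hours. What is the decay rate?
A = λN = 5.767e14 decays/hour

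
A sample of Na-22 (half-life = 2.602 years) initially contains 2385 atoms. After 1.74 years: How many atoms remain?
N = N₀(1/2)^(t/t½) = 1500 atoms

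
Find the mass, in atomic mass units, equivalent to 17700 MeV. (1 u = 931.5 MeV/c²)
m = E/c² = 19 u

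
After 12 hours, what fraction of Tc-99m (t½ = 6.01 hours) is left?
N/N₀ = (1/2)^(t/t½) = 0.2506 = 25.1%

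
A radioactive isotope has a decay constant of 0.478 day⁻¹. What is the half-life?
t½ = ln(2)/λ = 1.45 days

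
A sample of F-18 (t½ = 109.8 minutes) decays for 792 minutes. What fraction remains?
N/N₀ = (1/2)^(t/t½) = 0.00674 = 0.674%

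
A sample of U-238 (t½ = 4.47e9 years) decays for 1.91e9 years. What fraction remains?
N/N₀ = (1/2)^(t/t½) = 0.7437 = 74.4%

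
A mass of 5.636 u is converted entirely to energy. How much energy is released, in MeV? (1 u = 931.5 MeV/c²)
E = mc² = 5250 MeV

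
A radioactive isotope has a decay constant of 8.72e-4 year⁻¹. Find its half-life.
t½ = ln(2)/λ = 794.9 years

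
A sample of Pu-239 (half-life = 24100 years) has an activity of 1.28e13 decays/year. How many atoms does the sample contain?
N = A/λ = 4.45e17 atoms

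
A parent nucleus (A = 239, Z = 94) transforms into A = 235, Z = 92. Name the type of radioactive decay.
ΔA = -4, ΔZ = -2 ⇒ alpha decay (α)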